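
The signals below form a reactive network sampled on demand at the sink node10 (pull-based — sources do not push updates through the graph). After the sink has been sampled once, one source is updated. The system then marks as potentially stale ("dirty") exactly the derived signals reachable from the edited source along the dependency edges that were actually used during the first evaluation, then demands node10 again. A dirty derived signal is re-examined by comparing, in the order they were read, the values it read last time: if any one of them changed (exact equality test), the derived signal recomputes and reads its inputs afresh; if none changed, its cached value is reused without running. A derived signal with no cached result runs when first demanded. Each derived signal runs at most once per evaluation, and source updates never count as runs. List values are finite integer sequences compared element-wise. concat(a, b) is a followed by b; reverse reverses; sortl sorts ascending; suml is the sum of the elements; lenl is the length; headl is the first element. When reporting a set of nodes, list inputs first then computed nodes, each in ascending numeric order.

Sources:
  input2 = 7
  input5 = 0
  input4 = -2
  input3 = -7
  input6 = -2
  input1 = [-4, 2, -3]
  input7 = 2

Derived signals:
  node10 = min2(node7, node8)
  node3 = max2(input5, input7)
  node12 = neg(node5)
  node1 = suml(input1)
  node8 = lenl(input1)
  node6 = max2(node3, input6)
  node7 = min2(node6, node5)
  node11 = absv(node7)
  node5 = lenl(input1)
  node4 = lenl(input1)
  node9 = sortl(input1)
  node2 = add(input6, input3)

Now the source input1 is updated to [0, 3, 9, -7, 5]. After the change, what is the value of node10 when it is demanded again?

Initial pass — values computed on the first demand:
  node3 = max2(0, 2) = 2
  node5 = lenl([-4, 2, -3]) = 3
  node6 = max2(2, -2) = 2
  node7 = min2(2, 3) = 2
  node8 = lenl([-4, 2, -3]) = 3
  node10 = min2(2, 3) = 2

Second demand — change propagation:
  node5: re-runs because input1 [-4, 2, -3]->[0, 3, 9, -7, 5]; new result 5.
  node7: re-runs because node5 3->5; new result 2 (unchanged).
  node8: re-runs because input1 [-4, 2, -3]->[0, 3, 9, -7, 5]; new result 5.
  node10: re-runs because node8 3->5; new result 2 (unchanged).

node10 now evaluates to 2.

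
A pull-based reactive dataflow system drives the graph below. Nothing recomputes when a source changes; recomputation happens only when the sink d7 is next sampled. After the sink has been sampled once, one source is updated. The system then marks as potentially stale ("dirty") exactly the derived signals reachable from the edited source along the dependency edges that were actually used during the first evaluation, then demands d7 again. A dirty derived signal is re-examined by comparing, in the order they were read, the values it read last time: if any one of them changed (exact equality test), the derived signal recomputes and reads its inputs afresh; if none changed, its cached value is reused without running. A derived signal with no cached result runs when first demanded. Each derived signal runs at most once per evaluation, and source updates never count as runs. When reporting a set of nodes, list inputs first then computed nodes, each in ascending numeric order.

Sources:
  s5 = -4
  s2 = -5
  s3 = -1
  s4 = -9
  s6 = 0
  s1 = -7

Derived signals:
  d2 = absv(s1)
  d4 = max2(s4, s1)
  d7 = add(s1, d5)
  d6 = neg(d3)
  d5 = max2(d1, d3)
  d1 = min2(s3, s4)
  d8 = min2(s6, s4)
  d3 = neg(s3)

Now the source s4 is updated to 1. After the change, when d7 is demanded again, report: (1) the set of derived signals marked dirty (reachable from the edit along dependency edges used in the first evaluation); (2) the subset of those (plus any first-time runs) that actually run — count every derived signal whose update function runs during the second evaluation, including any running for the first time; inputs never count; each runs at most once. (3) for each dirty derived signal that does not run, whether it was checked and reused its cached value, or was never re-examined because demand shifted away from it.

Marked dirty: d1, d5, d7.
Derived signals that run: d1, d5 — 2 in total.
Checked but reused from cache: d7.
Key observation: the change is absorbed at d5 — it re-runs but produces the same value, and the output's value is unchanged.

First evaluation (everything demanded from the output):
  d1 = min2(-1, -9) = -9
  d3 = neg(-1) = 1
  d5 = max2(-9, 1) = 1
  d7 = add(-7, 1) = -6

Propagation after the edit:
  d1: runs — s4 -9->1; result -1.
  d5: runs — d1 -9->-1; result 1 (same value as before).
  d7: checked — values it read are unchanged (s1 unchanged, d5 unchanged); reused cached -6 without running.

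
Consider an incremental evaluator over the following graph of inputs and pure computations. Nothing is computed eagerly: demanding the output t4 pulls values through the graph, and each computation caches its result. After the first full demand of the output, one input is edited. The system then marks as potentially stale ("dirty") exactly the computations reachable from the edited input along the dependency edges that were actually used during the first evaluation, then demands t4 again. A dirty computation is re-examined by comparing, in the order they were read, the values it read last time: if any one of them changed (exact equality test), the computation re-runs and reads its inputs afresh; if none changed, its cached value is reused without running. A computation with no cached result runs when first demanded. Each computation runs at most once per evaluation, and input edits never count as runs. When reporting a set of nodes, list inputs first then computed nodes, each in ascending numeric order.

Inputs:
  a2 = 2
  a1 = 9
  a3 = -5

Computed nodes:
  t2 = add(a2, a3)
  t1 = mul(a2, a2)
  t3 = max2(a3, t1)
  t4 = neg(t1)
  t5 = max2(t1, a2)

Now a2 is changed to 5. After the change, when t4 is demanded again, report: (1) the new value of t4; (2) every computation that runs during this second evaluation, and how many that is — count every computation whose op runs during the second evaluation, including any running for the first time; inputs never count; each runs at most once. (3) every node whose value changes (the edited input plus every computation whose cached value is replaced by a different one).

Initial pass — values computed on the first demand:
  t1 = mul(2, 2) = 4
  t4 = neg(4) = -4

Second demand — change propagation:
  t1: re-runs because a2 2->5; a2 2->5; new result 25.
  t4: re-runs because t1 4->25; new result -25.

t4 now evaluates to -25.
Run set: t1, t4 (2 run).
Changed values: a2, t1, t4.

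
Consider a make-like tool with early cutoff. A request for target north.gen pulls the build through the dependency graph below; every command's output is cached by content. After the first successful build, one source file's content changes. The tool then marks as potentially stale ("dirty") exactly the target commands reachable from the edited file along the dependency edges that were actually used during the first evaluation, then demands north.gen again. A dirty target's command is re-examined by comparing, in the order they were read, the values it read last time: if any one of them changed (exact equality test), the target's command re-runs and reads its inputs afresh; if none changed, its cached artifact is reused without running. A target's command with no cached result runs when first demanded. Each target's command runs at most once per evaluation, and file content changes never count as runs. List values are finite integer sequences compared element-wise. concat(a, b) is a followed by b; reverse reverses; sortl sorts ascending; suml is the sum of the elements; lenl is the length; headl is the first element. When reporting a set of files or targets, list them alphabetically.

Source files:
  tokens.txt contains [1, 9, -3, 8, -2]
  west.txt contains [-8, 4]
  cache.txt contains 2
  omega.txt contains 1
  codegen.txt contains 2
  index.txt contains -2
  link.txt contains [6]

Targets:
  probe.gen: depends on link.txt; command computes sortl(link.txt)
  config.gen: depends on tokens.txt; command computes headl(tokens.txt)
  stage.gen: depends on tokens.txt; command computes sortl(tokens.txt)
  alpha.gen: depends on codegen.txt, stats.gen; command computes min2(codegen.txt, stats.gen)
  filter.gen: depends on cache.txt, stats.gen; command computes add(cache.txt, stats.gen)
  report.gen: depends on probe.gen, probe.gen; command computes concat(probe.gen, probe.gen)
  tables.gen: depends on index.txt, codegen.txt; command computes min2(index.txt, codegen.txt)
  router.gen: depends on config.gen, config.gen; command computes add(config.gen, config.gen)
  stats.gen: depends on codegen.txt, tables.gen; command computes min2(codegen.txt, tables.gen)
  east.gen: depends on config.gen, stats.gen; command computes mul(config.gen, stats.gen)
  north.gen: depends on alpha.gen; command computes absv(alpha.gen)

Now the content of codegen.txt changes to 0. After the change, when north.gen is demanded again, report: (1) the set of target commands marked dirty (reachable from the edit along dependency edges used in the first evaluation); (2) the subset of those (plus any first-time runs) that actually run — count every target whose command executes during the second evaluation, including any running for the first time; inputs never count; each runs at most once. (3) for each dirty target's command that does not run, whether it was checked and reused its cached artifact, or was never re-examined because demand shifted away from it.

First demand of the output computes:
  tables.gen = min2(-2, 2) = -2
  stats.gen = min2(2, -2) = -2
  alpha.gen = min2(2, -2) = -2
  north.gen = absv(-2) = 2

After the edit, cleaning proceeds:
  tables.gen: a read changed (codegen.txt 2->0) — executes, giving -2 — identical to its old value.
  stats.gen: a read changed (codegen.txt 2->0) — executes, giving -2 — identical to its old value.
  alpha.gen: a read changed (codegen.txt 2->0) — executes, giving -2 — identical to its old value.
  north.gen: dirty, but its reads are unchanged (alpha.gen unchanged); cached 2 stands.

Note where the cutoff bites: north.gen is checked, finds nothing changed, and keeps its cache.

The edit dirties: alpha.gen, north.gen, stats.gen, tables.gen.
3 target commands run: alpha.gen, stats.gen, tables.gen.
Cache hits after checking: north.gen.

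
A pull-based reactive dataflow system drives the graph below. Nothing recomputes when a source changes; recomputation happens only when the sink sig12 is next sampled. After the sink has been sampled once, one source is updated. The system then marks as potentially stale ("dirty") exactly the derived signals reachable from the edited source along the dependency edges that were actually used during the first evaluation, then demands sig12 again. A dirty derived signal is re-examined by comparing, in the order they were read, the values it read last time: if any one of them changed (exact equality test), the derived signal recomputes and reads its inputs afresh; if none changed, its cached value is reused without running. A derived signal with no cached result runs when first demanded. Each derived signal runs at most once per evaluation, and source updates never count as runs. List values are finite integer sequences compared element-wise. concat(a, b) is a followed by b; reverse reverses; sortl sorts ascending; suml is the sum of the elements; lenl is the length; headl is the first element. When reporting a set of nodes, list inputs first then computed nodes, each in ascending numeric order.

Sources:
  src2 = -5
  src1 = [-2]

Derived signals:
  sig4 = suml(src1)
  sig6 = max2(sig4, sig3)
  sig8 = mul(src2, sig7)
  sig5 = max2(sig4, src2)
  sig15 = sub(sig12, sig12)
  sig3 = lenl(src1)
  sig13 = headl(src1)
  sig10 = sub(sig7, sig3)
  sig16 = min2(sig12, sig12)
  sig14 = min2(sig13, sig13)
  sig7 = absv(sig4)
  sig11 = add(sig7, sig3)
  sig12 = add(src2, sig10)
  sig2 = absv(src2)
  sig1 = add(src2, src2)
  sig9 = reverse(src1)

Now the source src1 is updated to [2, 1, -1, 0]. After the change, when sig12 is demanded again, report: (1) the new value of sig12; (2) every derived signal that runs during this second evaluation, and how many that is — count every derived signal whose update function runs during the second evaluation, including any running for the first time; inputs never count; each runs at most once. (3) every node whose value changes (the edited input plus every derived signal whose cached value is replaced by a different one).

New value of sig12: -7.
Derived signals that run: sig3, sig4, sig7, sig10, sig12 — 5 in total.
Values that change: src1, sig3, sig4, sig10, sig12.

First evaluation (everything demanded from the output):
  sig3 = lenl([-2]) = 1
  sig4 = suml([-2]) = -2
  sig7 = absv(-2) = 2
  sig10 = sub(2, 1) = 1
  sig12 = add(-5, 1) = -4

Propagation after the edit:
  sig3: runs — src1 [-2]->[2, 1, -1, 0]; result 4.
  sig4: runs — src1 [-2]->[2, 1, -1, 0]; result 2.
  sig7: runs — sig4 -2->2; result 2 (same value as before).
  sig10: runs — sig3 1->4; result -2.
  sig12: runs — sig10 1->-2; result -7.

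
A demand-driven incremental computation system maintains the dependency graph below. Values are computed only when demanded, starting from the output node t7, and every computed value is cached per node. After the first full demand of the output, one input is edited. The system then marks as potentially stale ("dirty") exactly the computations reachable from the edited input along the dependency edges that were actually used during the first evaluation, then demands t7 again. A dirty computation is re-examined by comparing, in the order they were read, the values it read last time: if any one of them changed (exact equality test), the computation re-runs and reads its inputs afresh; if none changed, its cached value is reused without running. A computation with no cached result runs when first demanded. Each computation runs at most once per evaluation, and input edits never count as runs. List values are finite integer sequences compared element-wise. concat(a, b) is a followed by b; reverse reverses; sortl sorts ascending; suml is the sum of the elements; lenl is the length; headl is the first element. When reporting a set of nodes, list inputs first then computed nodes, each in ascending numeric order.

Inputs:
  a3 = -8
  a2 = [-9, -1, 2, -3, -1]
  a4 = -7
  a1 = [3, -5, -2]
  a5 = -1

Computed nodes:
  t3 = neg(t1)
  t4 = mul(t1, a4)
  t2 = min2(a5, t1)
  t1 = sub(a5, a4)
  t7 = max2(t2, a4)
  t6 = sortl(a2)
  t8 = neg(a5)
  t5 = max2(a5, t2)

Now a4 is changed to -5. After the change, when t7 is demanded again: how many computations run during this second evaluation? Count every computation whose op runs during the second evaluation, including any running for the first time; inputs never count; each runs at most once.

First evaluation (everything demanded from the output):
  t1 = sub(-1, -7) = 6
  t2 = min2(-1, 6) = -1
  t7 = max2(-1, -7) = -1

Propagation after the edit:
  t1: runs — a4 -7->-5; result 4.
  t2: runs — t1 6->4; result -1 (same value as before).
  t7: runs — a4 -7->-5; result -1 (same value as before).

Computations that run: t1, t2, t7 — 3 in total.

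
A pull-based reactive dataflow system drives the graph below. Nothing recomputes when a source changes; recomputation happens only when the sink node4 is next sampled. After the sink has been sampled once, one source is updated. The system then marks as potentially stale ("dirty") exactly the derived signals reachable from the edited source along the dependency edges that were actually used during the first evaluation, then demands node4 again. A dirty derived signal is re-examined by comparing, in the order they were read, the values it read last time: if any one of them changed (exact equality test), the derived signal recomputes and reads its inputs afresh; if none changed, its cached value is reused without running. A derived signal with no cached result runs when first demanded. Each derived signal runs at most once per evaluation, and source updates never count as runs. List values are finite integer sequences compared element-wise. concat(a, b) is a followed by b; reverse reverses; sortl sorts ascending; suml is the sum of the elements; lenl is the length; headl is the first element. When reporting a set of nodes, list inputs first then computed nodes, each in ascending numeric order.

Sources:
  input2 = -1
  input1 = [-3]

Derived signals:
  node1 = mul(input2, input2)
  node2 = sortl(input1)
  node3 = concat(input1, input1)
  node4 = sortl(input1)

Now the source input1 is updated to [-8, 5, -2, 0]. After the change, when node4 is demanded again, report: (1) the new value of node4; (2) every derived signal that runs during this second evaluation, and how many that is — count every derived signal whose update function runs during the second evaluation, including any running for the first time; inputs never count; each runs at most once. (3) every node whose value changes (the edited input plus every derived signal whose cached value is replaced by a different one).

New value of node4: [-8, -2, 0, 5].
Derived signals that run: node4 — 1 in total.
Values that change: input1, node4.

First evaluation (everything demanded from the output):
  node4 = sortl([-3]) = [-3]

Propagation after the edit:
  node4: runs — input1 [-3]->[-8, 5, -2, 0]; result [-8, -2, 0, 5].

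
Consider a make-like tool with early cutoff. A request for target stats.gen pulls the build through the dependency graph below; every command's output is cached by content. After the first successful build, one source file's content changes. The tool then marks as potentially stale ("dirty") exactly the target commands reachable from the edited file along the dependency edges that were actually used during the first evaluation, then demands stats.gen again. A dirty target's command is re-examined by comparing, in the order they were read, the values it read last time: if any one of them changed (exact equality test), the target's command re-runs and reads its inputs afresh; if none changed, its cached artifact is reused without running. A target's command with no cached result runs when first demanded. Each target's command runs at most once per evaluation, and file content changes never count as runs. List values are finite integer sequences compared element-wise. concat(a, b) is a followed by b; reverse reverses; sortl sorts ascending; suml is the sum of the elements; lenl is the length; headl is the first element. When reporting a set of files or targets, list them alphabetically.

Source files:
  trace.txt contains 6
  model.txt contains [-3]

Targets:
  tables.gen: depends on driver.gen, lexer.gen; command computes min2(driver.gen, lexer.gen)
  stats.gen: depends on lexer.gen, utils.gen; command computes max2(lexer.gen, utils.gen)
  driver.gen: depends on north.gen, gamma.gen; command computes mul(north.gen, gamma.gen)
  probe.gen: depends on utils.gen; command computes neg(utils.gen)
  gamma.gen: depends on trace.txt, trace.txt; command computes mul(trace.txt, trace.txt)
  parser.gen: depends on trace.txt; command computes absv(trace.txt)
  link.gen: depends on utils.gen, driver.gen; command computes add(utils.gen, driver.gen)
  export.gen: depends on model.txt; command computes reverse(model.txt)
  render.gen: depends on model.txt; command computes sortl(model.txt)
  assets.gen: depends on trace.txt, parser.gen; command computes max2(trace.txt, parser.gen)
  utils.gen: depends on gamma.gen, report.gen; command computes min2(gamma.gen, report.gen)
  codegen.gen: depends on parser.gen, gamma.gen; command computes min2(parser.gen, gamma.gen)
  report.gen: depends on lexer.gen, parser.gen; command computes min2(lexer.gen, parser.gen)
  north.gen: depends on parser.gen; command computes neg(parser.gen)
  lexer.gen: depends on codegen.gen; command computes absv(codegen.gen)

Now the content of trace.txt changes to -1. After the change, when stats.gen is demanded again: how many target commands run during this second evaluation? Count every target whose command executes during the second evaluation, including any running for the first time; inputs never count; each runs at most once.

7 target commands run: codegen.gen, gamma.gen, lexer.gen, parser.gen, report.gen, stats.gen, utils.gen.

First demand of the output computes:
  gamma.gen = mul(6, 6) = 36
  parser.gen = absv(6) = 6
  codegen.gen = min2(6, 36) = 6
  lexer.gen = absv(6) = 6
  report.gen = min2(6, 6) = 6
  utils.gen = min2(36, 6) = 6
  stats.gen = max2(6, 6) = 6

After the edit, cleaning proceeds:
  gamma.gen: a read changed (trace.txt 6->-1; trace.txt 6->-1) — executes, giving 1.
  parser.gen: a read changed (trace.txt 6->-1) — executes, giving 1.
  codegen.gen: a read changed (parser.gen 6->1; gamma.gen 36->1) — executes, giving 1.
  lexer.gen: a read changed (codegen.gen 6->1) — executes, giving 1.
  report.gen: a read changed (lexer.gen 6->1; parser.gen 6->1) — executes, giving 1.
  utils.gen: a read changed (gamma.gen 36->1; report.gen 6->1) — executes, giving 1.
  stats.gen: a read changed (lexer.gen 6->1; utils.gen 6->1) — executes, giving 1.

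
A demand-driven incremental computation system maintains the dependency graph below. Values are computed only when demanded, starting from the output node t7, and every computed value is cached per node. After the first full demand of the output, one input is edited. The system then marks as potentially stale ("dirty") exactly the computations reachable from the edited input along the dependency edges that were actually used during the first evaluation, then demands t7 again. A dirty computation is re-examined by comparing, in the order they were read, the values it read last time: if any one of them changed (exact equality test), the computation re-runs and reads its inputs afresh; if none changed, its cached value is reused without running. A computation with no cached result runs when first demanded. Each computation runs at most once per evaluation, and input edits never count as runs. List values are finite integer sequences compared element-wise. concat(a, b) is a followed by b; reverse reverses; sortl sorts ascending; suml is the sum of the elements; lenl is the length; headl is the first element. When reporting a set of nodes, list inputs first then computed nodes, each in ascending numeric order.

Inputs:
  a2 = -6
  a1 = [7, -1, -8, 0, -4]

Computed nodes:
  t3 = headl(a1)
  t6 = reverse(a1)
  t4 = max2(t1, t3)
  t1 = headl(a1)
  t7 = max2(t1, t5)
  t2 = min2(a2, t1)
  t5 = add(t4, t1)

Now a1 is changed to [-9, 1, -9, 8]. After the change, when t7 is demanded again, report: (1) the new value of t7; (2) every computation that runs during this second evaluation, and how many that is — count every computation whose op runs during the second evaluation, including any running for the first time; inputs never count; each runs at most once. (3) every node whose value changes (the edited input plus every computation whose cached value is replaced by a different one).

First evaluation (everything demanded from the output):
  t1 = headl([7, -1, -8, 0, -4]) = 7
  t3 = headl([7, -1, -8, 0, -4]) = 7
  t4 = max2(7, 7) = 7
  t5 = add(7, 7) = 14
  t7 = max2(7, 14) = 14

Propagation after the edit:
  t1: runs — a1 [7, -1, -8, 0, -4]->[-9, 1, -9, 8]; result -9.
  t3: runs — a1 [7, -1, -8, 0, -4]->[-9, 1, -9, 8]; result -9.
  t4: runs — t1 7->-9; t3 7->-9; result -9.
  t5: runs — t4 7->-9; t1 7->-9; result -18.
  t7: runs — t1 7->-9; t5 14->-18; result -9.

New value of t7: -9.
Computations that run: t1, t3, t4, t5, t7 — 5 in total.
Values that change: a1, t1, t3, t4, t5, t7.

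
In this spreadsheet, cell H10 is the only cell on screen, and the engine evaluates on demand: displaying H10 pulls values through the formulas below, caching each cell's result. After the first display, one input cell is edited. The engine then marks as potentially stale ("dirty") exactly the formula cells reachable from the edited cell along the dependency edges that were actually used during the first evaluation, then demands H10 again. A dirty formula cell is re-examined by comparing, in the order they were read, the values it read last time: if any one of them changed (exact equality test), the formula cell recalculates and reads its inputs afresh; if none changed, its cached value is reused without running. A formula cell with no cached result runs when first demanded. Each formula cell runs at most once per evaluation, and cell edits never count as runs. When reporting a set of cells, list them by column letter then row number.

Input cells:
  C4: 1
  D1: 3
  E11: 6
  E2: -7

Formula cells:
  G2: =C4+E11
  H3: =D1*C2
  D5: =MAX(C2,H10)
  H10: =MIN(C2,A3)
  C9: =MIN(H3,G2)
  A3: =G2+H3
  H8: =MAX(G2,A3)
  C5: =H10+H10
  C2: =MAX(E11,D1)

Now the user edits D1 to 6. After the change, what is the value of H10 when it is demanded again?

H10 now evaluates to 6.

Initial pass — values computed on the first demand:
  C2 = MAX(6, 3) = 6
  G2 = 1 + 6 = 7
  H3 = 3 * 6 = 18
  A3 = 7 + 18 = 25
  H10 = MIN(6, 25) = 6

Second demand — change propagation:
  C2: re-runs because D1 3->6; new result 6 (unchanged).
  H3: re-runs because D1 3->6; new result 36.
  A3: re-runs because H3 18->36; new result 43.
  H10: re-runs because A3 25->43; new result 6 (unchanged).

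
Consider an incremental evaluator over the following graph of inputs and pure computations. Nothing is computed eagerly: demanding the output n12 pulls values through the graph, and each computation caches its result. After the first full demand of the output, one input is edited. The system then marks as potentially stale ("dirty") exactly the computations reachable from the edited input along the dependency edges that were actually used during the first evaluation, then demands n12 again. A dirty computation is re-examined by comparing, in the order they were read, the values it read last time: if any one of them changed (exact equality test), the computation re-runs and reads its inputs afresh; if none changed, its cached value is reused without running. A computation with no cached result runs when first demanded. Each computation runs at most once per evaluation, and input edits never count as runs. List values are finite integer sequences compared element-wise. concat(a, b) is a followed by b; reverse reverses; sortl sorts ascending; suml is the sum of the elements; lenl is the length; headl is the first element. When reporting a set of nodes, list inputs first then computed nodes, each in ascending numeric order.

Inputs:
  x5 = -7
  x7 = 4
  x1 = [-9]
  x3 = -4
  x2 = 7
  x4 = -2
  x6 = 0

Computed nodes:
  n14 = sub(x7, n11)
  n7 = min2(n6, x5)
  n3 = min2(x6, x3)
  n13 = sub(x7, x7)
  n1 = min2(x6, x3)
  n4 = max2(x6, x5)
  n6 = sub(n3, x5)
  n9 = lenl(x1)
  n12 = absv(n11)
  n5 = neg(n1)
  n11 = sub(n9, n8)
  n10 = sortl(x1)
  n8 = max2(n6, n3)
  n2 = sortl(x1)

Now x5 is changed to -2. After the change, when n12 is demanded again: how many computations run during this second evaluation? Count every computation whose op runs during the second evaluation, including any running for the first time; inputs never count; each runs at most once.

Initial pass — values computed on the first demand:
  n3 = min2(0, -4) = -4
  n6 = sub(-4, -7) = 3
  n8 = max2(3, -4) = 3
  n9 = lenl([-9]) = 1
  n11 = sub(1, 3) = -2
  n12 = absv(-2) = 2

Second demand — change propagation:
  n6: re-runs because x5 -7->-2; new result -2.
  n8: re-runs because n6 3->-2; new result -2.
  n11: re-runs because n8 3->-2; new result 3.
  n12: re-runs because n11 -2->3; new result 3.

Run set: n6, n8, n11, n12 (4 run).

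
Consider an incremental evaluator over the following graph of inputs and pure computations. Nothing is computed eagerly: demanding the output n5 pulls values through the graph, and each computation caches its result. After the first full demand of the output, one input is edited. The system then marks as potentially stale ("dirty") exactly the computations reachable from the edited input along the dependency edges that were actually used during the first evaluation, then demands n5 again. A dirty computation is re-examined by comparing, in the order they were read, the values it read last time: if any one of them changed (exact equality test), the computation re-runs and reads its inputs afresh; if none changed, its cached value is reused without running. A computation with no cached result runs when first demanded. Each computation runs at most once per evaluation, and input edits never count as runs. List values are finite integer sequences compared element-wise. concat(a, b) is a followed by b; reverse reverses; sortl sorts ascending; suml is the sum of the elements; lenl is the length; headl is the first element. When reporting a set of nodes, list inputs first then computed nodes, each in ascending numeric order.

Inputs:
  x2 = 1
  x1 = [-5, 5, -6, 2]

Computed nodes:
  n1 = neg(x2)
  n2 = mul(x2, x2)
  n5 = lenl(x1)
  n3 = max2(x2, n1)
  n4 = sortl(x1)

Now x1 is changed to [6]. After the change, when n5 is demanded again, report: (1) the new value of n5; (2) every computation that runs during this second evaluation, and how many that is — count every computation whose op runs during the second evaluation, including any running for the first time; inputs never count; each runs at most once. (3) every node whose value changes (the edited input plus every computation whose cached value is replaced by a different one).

n5 now evaluates to 1.
Run set: n5 (1 run).
Changed values: x1, n5.

Initial pass — values computed on the first demand:
  n5 = lenl([-5, 5, -6, 2]) = 4

Second demand — change propagation:
  n5: re-runs because x1 [-5, 5, -6, 2]->[6]; new result 1.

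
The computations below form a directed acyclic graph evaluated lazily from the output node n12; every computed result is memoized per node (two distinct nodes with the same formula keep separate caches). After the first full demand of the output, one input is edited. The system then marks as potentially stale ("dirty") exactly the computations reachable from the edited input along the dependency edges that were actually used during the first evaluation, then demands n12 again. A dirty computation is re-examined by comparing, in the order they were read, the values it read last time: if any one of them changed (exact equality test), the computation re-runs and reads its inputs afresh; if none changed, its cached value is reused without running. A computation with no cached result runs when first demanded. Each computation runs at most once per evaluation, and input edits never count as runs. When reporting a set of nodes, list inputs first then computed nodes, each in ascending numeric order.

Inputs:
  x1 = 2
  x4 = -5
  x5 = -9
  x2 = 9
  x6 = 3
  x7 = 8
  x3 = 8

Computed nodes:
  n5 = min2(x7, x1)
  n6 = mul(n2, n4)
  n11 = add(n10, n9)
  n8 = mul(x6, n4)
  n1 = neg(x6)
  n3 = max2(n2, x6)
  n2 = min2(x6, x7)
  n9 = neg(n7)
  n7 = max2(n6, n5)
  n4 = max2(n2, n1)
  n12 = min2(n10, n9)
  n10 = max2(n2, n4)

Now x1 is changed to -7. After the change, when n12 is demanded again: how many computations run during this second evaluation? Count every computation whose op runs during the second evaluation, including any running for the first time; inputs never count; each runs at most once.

First demand of the output computes:
  n1 = neg(3) = -3
  n2 = min2(3, 8) = 3
  n4 = max2(3, -3) = 3
  n5 = min2(8, 2) = 2
  n6 = mul(3, 3) = 9
  n7 = max2(9, 2) = 9
  n9 = neg(9) = -9
  n10 = max2(3, 3) = 3
  n12 = min2(3, -9) = -9

After the edit, cleaning proceeds:
  n5: a read changed (x1 2->-7) — executes, giving -7.
  n7: a read changed (n5 2->-7) — executes, giving 9 — identical to its old value.
  n9: dirty, but its reads are unchanged (n7 unchanged); cached -9 stands.
  n12: dirty, but its reads are unchanged (n10 unchanged, n9 unchanged); cached -9 stands.

Note the absorption at n7: it re-runs yet its value is the same, leaving the output's value untouched.

2 computations run: n5, n7.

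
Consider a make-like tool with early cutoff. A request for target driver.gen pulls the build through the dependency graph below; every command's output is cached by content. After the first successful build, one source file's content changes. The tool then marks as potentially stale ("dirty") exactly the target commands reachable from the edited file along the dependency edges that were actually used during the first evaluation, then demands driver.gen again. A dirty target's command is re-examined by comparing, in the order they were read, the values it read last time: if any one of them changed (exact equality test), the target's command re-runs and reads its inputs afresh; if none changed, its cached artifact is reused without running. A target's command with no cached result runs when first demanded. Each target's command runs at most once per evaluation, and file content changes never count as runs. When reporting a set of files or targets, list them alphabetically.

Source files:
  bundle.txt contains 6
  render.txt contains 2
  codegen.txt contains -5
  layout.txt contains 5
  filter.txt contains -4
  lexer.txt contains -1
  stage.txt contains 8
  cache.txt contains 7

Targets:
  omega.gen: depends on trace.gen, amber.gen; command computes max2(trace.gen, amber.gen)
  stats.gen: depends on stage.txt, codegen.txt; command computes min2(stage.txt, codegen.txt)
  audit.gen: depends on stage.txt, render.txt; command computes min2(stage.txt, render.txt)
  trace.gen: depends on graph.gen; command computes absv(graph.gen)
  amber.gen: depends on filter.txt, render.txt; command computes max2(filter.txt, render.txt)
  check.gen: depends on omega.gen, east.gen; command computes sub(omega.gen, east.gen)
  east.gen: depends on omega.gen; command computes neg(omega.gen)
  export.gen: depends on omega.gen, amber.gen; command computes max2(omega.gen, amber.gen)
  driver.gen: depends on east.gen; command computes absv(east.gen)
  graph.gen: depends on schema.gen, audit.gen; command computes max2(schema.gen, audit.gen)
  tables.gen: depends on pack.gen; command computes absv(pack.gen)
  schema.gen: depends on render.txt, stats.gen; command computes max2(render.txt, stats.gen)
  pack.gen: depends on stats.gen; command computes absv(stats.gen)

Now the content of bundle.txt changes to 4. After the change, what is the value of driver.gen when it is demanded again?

Demanding driver.gen again yields 2.
Note the shortcut — nothing in the graph depends on bundle.txt at all, so no recomputation happens.

First demand of the output computes:
  amber.gen = max2(-4, 2) = 2
  audit.gen = min2(8, 2) = 2
  stats.gen = min2(8, -5) = -5
  schema.gen = max2(2, -5) = 2
  graph.gen = max2(2, 2) = 2
  trace.gen = absv(2) = 2
  omega.gen = max2(2, 2) = 2
  east.gen = neg(2) = -2
  driver.gen = absv(-2) = 2

After the edit, cleaning proceeds:
  no node depends on bundle.txt at all; the second demand re-runs nothing.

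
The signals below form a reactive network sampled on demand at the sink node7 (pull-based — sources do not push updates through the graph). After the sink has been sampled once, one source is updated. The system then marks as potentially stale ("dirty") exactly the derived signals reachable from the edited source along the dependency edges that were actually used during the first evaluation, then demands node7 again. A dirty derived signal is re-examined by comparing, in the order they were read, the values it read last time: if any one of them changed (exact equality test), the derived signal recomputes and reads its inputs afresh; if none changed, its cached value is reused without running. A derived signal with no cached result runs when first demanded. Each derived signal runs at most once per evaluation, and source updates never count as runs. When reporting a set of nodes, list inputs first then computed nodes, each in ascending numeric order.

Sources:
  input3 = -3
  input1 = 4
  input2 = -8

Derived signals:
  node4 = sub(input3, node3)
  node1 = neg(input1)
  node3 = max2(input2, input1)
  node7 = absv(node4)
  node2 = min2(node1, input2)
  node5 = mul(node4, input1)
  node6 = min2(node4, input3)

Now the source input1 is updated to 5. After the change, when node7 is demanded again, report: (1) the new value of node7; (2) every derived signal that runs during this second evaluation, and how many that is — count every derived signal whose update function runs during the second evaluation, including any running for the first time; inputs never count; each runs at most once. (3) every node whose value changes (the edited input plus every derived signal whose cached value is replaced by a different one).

node7 now evaluates to 8.
Run set: node3, node4, node7 (3 run).
Changed values: input1, node3, node4, node7.

Initial pass — values computed on the first demand:
  node3 = max2(-8, 4) = 4
  node4 = sub(-3, 4) = -7
  node7 = absv(-7) = 7

Second demand — change propagation:
  node3: re-runs because input1 4->5; new result 5.
  node4: re-runs because node3 4->5; new result -8.
  node7: re-runs because node4 -7->-8; new result 8.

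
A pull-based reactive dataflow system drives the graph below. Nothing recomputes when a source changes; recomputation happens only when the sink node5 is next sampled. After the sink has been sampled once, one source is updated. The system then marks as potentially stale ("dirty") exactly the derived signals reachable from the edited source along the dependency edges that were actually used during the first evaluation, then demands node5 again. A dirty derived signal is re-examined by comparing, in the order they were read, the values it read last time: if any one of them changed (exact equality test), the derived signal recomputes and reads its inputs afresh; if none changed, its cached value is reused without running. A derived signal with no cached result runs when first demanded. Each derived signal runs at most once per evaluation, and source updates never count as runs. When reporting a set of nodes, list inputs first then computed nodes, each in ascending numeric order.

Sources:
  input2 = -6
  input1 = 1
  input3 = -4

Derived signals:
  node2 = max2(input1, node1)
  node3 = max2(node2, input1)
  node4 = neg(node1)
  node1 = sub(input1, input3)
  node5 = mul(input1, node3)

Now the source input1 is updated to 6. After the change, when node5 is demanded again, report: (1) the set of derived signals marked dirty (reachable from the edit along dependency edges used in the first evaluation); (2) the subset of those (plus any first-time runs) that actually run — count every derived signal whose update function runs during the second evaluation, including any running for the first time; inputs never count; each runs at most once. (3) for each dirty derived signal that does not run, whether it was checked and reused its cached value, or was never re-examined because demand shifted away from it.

Marked dirty: node1, node2, node3, node5.
Derived signals that run: node1, node2, node3, node5 — 4 in total.
Every dirty derived signal ran.

First evaluation (everything demanded from the output):
  node1 = sub(1, -4) = 5
  node2 = max2(1, 5) = 5
  node3 = max2(5, 1) = 5
  node5 = mul(1, 5) = 5

Propagation after the edit:
  node1: runs — input1 1->6; result 10.
  node2: runs — input1 1->6; node1 5->10; result 10.
  node3: runs — node2 5->10; input1 1->6; result 10.
  node5: runs — input1 1->6; node3 5->10; result 60.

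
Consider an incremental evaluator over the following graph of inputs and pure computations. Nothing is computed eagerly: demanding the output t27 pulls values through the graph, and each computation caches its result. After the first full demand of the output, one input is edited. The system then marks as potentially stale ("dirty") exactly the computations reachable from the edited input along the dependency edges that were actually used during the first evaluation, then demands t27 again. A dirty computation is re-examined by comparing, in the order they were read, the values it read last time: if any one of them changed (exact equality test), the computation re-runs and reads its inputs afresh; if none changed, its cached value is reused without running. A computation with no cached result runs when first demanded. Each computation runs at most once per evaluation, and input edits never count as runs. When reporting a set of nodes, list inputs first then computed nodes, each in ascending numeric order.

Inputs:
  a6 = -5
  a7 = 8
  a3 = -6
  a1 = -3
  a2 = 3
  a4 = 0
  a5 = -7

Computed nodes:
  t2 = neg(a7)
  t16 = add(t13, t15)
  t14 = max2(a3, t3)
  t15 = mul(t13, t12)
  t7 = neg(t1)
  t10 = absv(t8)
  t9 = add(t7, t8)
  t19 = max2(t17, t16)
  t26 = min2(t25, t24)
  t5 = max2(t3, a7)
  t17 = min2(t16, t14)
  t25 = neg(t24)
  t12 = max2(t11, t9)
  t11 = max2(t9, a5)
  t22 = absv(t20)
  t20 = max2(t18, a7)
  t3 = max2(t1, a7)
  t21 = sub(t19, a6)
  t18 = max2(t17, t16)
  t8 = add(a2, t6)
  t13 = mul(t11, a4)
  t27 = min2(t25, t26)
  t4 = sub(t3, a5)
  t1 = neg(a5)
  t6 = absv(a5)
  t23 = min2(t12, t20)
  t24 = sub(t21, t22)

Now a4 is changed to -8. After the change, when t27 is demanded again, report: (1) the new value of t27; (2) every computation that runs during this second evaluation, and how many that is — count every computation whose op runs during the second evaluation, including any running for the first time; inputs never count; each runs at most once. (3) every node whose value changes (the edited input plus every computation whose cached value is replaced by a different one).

Initial pass — values computed on the first demand:
  t1 = neg(-7) = 7
  t3 = max2(7, 8) = 8
  t6 = absv(-7) = 7
  t7 = neg(7) = -7
  t8 = add(3, 7) = 10
  t9 = add(-7, 10) = 3
  t11 = max2(3, -7) = 3
  t12 = max2(3, 3) = 3
  t13 = mul(3, 0) = 0
  t14 = max2(-6, 8) = 8
  t15 = mul(0, 3) = 0
  t16 = add(0, 0) = 0
  t17 = min2(0, 8) = 0
  t18 = max2(0, 0) = 0
  t19 = max2(0, 0) = 0
  t20 = max2(0, 8) = 8
  t21 = sub(0, -5) = 5
  t22 = absv(8) = 8
  t24 = sub(5, 8) = -3
  t25 = neg(-3) = 3
  t26 = min2(3, -3) = -3
  t27 = min2(3, -3) = -3

Second demand — change propagation:
  t13: re-runs because a4 0->-8; new result -24.
  t15: re-runs because t13 0->-24; new result -72.
  t16: re-runs because t13 0->-24; t15 0->-72; new result -96.
  t17: re-runs because t16 0->-96; new result -96.
  t18: re-runs because t17 0->-96; t16 0->-96; new result -96.
  t19: re-runs because t17 0->-96; t16 0->-96; new result -96.
  t20: re-runs because t18 0->-96; new result 8 (unchanged).
  t21: re-runs because t19 0->-96; new result -91.
  t22: re-examined; everything it read last time is the same (t20 unchanged) — cache 8 kept, no run.
  t24: re-runs because t21 5->-91; new result -99.
  t25: re-runs because t24 -3->-99; new result 99.
  t26: re-runs because t25 3->99; t24 -3->-99; new result -99.
  t27: re-runs because t25 3->99; t26 -3->-99; new result -99.

The important point: at t22 every value read last time is unchanged, so the dirty flag clears without a run.

t27 now evaluates to -99.
Run set: t13, t15, t16, t17, t18, t19, t20, t21, t24, t25, t26, t27 (12 run).
Changed values: a4, t13, t15, t16, t17, t18, t19, t21, t24, t25, t26, t27.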